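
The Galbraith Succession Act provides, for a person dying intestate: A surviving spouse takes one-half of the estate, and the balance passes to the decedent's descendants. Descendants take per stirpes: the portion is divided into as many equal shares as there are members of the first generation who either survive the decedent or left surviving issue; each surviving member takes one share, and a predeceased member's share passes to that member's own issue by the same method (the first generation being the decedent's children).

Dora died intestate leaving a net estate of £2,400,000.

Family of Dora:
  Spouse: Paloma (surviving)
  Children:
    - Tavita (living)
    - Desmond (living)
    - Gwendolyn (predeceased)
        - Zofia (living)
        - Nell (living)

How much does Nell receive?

Paloma takes one-half of £2,400,000 = £1,200,000. The remaining £1,200,000 passes to the descendants.
The descendants' portion (£1,200,000) is divided into 3 shares of £400,000: Tavita and Desmond each take £400,000; Gwendolyn's £400,000 share passes to Gwendolyn's issue.
Gwendolyn's share (£400,000) is divided into 2 shares of £200,000: Zofia and Nell each take £200,000.

Nell receives £200,000.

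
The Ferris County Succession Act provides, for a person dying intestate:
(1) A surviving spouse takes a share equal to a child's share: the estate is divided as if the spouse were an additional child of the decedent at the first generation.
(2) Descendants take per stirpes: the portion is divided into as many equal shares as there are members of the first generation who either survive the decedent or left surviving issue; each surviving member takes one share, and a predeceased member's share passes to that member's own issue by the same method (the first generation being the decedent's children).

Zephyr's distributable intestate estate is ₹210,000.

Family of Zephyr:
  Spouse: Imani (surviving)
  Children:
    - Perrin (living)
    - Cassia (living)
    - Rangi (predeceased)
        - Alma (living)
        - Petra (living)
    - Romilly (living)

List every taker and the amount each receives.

The spouse counts as an additional share at the children's level, so there are 5 primary shares of ₹42,000. Imani takes one such share (₹42,000).
The children's combined portion (₹168,000) is divided into 4 shares of ₹42,000: Perrin, Cassia, and Romilly each take ₹42,000; Rangi's ₹42,000 share passes to Rangi's issue.
Rangi's share (₹42,000) is divided into 2 shares of ₹21,000: Alma and Petra each take ₹21,000.

Imani: ₹42,000; Perrin: ₹42,000; Cassia: ₹42,000; Alma: ₹21,000; Petra: ₹21,000; Romilly: ₹42,000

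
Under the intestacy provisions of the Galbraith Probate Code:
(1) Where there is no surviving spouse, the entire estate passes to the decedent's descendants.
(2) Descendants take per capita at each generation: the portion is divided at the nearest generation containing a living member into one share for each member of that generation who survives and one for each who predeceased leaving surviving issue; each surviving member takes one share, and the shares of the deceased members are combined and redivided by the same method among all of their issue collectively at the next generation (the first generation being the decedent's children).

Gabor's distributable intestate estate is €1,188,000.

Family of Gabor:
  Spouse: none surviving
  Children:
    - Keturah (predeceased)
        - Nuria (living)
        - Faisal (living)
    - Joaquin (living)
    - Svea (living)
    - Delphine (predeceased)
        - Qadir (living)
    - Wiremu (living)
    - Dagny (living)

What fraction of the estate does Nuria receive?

The entire €1,188,000 passes to the descendants.
That amount (€1,188,000) is divided at the children's generation into 6 shares of €198,000. Joaquin, Svea, Wiremu, and Dagny each take €198,000. The 2 shares of the deceased (Keturah and Delphine) are combined into a pool of €396,000.
That pool (€396,000) is divided at the grandchildren's generation equally among Nuria, Faisal, and Qadir: €132,000 each.

Nuria receives 1/9 of the estate.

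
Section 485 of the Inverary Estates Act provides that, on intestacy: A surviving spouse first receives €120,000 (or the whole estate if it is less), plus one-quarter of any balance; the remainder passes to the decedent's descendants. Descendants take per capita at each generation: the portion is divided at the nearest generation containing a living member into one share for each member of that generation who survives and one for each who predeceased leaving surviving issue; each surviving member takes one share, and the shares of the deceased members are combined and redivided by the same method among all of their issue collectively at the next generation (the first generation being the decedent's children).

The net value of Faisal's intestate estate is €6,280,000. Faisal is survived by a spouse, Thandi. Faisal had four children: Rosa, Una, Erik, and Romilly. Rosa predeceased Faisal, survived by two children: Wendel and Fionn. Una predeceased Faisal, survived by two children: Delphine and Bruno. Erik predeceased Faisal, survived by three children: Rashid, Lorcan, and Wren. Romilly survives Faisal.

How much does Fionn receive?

Fionn receives €495,000.

Thandi first takes €120,000, leaving a balance of €6,160,000. Thandi then takes one-quarter of the balance (€1,540,000), for a total of €1,660,000. The remaining €4,620,000 passes to the descendants.
The descendants' portion (€4,620,000) is divided at the children's generation into 4 shares of €1,155,000. Romilly takes €1,155,000. The 3 shares of the deceased (Rosa, Una, and Erik) are combined into a pool of €3,465,000.
That pool (€3,465,000) is divided at the grandchildren's generation equally among Wendel, Fionn, Delphine, Bruno, Rashid, Lorcan, and Wren: €495,000 each.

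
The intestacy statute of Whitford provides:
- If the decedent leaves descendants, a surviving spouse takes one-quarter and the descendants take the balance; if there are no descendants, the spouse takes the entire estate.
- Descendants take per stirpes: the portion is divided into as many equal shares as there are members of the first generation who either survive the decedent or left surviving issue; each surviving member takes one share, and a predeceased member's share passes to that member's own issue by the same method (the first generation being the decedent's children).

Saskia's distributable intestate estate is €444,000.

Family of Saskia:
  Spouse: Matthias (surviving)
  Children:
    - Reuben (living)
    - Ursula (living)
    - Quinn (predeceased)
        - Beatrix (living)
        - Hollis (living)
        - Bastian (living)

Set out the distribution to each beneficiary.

Matthias takes one-quarter of €444,000 = €111,000. The remaining €333,000 passes to the descendants.
The descendants' portion (€333,000) is divided into 3 shares of €111,000: Reuben and Ursula each take €111,000; Quinn's €111,000 share passes to Quinn's issue.
Quinn's share (€111,000) is divided into 3 shares of €37,000: Beatrix, Hollis, and Bastian each take €37,000.

Matthias: €111,000; Reuben: €111,000; Ursula: €111,000; Beatrix: €37,000; Hollis: €37,000; Bastian: €37,000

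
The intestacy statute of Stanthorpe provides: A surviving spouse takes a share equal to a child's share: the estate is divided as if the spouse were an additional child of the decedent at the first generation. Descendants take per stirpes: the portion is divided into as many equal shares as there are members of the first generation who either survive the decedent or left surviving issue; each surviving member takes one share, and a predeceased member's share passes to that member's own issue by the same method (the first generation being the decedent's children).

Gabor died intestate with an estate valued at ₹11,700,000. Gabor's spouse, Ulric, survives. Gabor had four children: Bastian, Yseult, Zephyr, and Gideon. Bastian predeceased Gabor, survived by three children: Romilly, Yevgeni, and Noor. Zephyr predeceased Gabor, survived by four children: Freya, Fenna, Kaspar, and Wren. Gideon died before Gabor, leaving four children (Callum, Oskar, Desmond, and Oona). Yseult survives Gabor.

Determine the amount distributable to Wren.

The spouse counts as an additional share at the children's level, so there are 5 primary shares of ₹2,340,000. Ulric takes one such share (₹2,340,000).
The children's combined portion (₹9,360,000) is divided into 4 shares of ₹2,340,000: Yseult takes ₹2,340,000; Bastian's ₹2,340,000 share passes to Bastian's issue; Zephyr's ₹2,340,000 share passes to Zephyr's issue; Gideon's ₹2,340,000 share passes to Gideon's issue.
Bastian's share (₹2,340,000) is divided into 3 shares of ₹780,000: Romilly, Yevgeni, and Noor each take ₹780,000.
Zephyr's share (₹2,340,000) is divided into 4 shares of ₹585,000: Freya, Fenna, Kaspar, and Wren each take ₹585,000.
Gideon's share (₹2,340,000) is divided into 4 shares of ₹585,000: Callum, Oskar, Desmond, and Oona each take ₹585,000.

Wren receives ₹585,000.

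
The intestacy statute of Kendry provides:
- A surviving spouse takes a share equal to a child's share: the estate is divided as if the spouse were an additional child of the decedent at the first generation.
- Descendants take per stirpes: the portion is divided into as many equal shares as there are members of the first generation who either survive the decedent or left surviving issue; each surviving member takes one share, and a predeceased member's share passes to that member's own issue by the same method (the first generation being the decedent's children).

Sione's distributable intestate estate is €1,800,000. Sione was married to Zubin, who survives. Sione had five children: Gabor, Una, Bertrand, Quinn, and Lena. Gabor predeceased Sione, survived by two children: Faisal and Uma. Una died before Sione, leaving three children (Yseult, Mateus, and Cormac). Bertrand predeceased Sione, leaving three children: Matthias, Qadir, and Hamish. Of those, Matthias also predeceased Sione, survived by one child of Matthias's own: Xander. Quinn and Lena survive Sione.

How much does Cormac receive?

The spouse counts as an additional share at the children's level, so there are 6 primary shares of €300,000. Zubin takes one such share (€300,000).
The children's combined portion (€1,500,000) is divided into 5 shares of €300,000: Quinn and Lena each take €300,000; Gabor's €300,000 share passes to Gabor's issue; Una's €300,000 share passes to Una's issue; Bertrand's €300,000 share passes to Bertrand's issue.
Gabor's share (€300,000) is divided into 2 shares of €150,000: Faisal and Uma each take €150,000.
Una's share (€300,000) is divided into 3 shares of €100,000: Yseult, Mateus, and Cormac each take €100,000.
Bertrand's share (€300,000) is divided into 3 shares of €100,000: Qadir and Hamish each take €100,000; Matthias's €100,000 share passes to Matthias's issue.
Matthias's share (€100,000) passes entirely to Xander.

Cormac receives €100,000.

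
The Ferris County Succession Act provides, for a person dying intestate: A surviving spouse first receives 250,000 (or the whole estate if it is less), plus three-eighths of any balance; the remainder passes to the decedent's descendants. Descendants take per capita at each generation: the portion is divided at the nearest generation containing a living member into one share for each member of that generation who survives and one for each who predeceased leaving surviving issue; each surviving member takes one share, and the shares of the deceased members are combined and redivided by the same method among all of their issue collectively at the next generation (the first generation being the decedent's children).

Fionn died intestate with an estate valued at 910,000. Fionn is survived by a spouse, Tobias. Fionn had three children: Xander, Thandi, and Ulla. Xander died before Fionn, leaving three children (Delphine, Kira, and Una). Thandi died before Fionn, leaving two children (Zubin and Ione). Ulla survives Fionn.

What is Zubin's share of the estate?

Zubin receives 55,000.

Tobias first takes 250,000, leaving a balance of 660,000. Tobias then takes three-eighths of the balance (247,500), for a total of 497,500. The remaining 412,500 passes to the descendants.
The descendants' portion (412,500) is divided at the children's generation into 3 shares of 137,500. Ulla takes 137,500. The 2 shares of the deceased (Xander and Thandi) are combined into a pool of 275,000.
That pool (275,000) is divided at the grandchildren's generation equally among Delphine, Kira, Una, Zubin, and Ione: 55,000 each.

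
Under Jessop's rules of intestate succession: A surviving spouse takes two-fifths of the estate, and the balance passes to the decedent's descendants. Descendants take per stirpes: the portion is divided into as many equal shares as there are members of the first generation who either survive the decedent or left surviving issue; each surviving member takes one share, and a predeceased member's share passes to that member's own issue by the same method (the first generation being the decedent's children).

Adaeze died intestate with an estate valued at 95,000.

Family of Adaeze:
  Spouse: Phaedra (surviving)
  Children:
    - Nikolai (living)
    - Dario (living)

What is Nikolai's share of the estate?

Phaedra takes two-fifths of 95,000 = 38,000. The remaining 57,000 passes to the descendants.
The descendants' portion (57,000) is divided into 2 shares of 28,500: Nikolai and Dario each take 28,500.

Nikolai receives 28,500.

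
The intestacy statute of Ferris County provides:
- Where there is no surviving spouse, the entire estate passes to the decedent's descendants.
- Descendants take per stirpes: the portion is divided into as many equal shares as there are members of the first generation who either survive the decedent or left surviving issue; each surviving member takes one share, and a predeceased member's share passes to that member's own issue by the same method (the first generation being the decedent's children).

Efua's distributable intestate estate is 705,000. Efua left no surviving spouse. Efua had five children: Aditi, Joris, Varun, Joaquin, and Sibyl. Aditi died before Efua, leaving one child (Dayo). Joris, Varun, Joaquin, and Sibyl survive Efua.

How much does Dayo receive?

The entire 705,000 passes to the descendants.
That amount (705,000) is divided into 5 shares of 141,000: Joris, Varun, Joaquin, and Sibyl each take 141,000; Aditi's 141,000 share passes to Aditi's issue.
Aditi's share (141,000) passes entirely to Dayo.

Dayo receives 141,000.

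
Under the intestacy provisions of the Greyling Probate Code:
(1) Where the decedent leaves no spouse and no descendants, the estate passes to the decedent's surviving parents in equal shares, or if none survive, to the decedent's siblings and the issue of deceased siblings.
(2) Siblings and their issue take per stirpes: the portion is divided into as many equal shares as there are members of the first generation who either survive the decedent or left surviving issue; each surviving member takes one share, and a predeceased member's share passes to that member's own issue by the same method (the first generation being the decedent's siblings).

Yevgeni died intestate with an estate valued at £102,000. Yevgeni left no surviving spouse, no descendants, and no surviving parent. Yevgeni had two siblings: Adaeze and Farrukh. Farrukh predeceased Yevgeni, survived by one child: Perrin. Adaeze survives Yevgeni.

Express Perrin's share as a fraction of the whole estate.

The entire £102,000 passes to the siblings and their issue.
That amount (£102,000) is divided into 2 shares of £51,000: Adaeze takes £51,000; Farrukh's £51,000 share passes to Farrukh's issue.
Farrukh's share (£51,000) passes entirely to Perrin.

Perrin receives 1/2 of the estate.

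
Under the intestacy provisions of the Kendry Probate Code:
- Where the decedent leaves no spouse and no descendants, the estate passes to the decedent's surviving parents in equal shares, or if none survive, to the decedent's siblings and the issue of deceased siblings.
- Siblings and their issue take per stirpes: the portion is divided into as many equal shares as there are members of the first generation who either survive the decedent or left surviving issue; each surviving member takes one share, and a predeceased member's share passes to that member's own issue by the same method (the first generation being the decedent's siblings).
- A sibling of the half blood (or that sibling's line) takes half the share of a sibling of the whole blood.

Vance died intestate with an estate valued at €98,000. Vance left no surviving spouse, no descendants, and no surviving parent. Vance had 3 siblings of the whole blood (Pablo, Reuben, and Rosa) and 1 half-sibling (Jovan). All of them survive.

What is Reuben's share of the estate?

The entire €98,000 passes to the siblings and their issue.
Counting each half-blood sibling's line as half a unit, there are 7/2 units in €98,000, so one unit is €28,000. Whole-blood lines (Pablo, Reuben, and Rosa) take €28,000 each; half-blood lines (Jovan) take €14,000 each.

Reuben receives €28,000.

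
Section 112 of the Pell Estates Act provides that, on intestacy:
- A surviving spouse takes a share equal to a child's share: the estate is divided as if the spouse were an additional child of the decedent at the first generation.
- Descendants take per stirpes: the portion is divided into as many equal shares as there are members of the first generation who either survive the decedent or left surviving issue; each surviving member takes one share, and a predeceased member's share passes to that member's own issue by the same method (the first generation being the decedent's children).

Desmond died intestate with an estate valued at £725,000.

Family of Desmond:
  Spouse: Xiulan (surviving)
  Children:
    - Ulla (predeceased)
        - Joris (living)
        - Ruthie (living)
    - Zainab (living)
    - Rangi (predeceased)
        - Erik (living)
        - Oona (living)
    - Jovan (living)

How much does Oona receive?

The spouse counts as an additional share at the children's level, so there are 5 primary shares of £145,000. Xiulan takes one such share (£145,000).
The children's combined portion (£580,000) is divided into 4 shares of £145,000: Zainab and Jovan each take £145,000; Ulla's £145,000 share passes to Ulla's issue; Rangi's £145,000 share passes to Rangi's issue.
Ulla's share (£145,000) is divided into 2 shares of £72,500: Joris and Ruthie each take £72,500.
Rangi's share (£145,000) is divided into 2 shares of £72,500: Erik and Oona each take £72,500.

Oona receives £72,500.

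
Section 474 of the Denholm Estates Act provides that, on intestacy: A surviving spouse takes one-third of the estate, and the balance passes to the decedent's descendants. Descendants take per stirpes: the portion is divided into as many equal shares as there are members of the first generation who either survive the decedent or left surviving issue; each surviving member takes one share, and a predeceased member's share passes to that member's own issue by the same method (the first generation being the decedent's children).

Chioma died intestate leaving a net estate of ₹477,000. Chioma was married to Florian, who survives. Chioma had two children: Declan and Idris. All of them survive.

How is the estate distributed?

Florian takes one-third of ₹477,000 = ₹159,000. The remaining ₹318,000 passes to the descendants.
The descendants' portion (₹318,000) is divided into 2 shares of ₹159,000: Declan and Idris each take ₹159,000.

Florian: ₹159,000; Declan: ₹159,000; Idris: ₹159,000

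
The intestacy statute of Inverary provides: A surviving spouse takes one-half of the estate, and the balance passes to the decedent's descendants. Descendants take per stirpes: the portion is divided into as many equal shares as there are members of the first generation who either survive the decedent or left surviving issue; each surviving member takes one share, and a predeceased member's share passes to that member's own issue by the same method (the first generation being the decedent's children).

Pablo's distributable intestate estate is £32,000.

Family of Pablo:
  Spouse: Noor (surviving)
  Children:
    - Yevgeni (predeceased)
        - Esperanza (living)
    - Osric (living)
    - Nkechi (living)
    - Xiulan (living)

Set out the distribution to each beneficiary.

Noor takes one-half of £32,000 = £16,000. The remaining £16,000 passes to the descendants.
The descendants' portion (£16,000) is divided into 4 shares of £4,000: Osric, Nkechi, and Xiulan each take £4,000; Yevgeni's £4,000 share passes to Yevgeni's issue.
Yevgeni's share (£4,000) passes entirely to Esperanza.

Noor: £16,000; Esperanza: £4,000; Osric: £4,000; Nkechi: £4,000; Xiulan: £4,000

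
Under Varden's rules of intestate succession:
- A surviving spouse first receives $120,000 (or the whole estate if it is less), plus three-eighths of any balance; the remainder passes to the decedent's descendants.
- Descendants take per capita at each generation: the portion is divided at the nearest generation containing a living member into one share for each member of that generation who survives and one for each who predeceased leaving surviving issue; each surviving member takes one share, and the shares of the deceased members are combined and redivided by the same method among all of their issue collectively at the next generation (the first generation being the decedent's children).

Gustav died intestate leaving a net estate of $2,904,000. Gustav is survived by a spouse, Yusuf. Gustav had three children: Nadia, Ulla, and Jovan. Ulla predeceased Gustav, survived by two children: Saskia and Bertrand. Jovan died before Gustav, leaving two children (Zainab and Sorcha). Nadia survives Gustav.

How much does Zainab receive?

Zainab receives $290,000.

Yusuf first takes $120,000, leaving a balance of $2,784,000. Yusuf then takes three-eighths of the balance ($1,044,000), for a total of $1,164,000. The remaining $1,740,000 passes to the descendants.
The descendants' portion ($1,740,000) is divided at the children's generation into 3 shares of $580,000. Nadia takes $580,000. The 2 shares of the deceased (Ulla and Jovan) are combined into a pool of $1,160,000.
That pool ($1,160,000) is divided at the grandchildren's generation equally among Saskia, Bertrand, Zainab, and Sorcha: $290,000 each.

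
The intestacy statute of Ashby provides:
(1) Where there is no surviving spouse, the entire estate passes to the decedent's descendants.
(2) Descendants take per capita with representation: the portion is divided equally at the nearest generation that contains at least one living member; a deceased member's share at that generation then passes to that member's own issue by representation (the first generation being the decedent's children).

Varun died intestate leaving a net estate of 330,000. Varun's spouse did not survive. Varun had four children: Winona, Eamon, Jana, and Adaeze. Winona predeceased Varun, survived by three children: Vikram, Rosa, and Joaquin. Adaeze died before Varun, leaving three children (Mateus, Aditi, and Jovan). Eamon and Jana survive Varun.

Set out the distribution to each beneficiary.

Vikram: 27,500; Rosa: 27,500; Joaquin: 27,500; Eamon: 82,500; Jana: 82,500; Mateus: 27,500; Aditi: 27,500; Jovan: 27,500

The entire 330,000 passes to the descendants.
That amount (330,000) is divided into 4 shares of 82,500: Eamon and Jana each take 82,500; Winona's 82,500 share passes to Winona's issue; Adaeze's 82,500 share passes to Adaeze's issue.
Winona's share (82,500) is divided into 3 shares of 27,500: Vikram, Rosa, and Joaquin each take 27,500.
Adaeze's share (82,500) is divided into 3 shares of 27,500: Mateus, Aditi, and Jovan each take 27,500.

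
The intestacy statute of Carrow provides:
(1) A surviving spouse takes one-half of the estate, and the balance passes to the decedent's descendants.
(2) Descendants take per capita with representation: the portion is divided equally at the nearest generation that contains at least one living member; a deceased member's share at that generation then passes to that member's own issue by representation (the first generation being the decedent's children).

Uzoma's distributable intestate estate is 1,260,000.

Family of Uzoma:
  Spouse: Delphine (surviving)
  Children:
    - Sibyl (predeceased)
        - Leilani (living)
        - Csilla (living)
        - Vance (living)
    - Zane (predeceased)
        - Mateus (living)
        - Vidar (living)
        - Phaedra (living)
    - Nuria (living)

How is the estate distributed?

Delphine takes one-half of 1,260,000 = 630,000. The remaining 630,000 passes to the descendants.
The descendants' portion (630,000) is divided into 3 shares of 210,000: Nuria takes 210,000; Sibyl's 210,000 share passes to Sibyl's issue; Zane's 210,000 share passes to Zane's issue.
Sibyl's share (210,000) is divided into 3 shares of 70,000: Leilani, Csilla, and Vance each take 70,000.
Zane's share (210,000) is divided into 3 shares of 70,000: Mateus, Vidar, and Phaedra each take 70,000.

Delphine: 630,000; Leilani: 70,000; Csilla: 70,000; Vance: 70,000; Mateus: 70,000; Vidar: 70,000; Phaedra: 70,000; Nuria: 210,000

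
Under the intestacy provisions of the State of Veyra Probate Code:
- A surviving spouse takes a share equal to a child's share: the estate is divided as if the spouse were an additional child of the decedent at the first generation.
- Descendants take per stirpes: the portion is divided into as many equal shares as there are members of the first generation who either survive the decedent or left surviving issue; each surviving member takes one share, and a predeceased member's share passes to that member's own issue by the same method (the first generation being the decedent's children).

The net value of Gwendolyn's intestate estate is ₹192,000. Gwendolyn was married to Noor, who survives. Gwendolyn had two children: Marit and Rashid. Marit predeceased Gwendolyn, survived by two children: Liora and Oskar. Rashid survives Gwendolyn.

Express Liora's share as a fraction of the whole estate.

Liora receives 1/6 of the estate.

The spouse counts as an additional share at the children's level, so there are 3 primary shares of ₹64,000. Noor takes one such share (₹64,000).
The children's combined portion (₹128,000) is divided into 2 shares of ₹64,000: Rashid takes ₹64,000; Marit's ₹64,000 share passes to Marit's issue.
Marit's share (₹64,000) is divided into 2 shares of ₹32,000: Liora and Oskar each take ₹32,000.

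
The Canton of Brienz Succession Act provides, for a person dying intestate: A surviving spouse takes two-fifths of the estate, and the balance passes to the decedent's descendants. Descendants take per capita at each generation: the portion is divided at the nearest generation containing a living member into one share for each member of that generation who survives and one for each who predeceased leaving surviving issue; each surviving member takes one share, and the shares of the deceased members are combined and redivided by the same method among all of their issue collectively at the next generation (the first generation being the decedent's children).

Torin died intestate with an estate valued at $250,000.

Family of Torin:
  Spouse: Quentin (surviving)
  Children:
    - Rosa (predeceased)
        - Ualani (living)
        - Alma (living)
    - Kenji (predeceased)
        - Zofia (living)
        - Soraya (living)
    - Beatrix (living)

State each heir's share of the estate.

Quentin: $100,000; Ualani: $25,000; Alma: $25,000; Zofia: $25,000; Soraya: $25,000; Beatrix: $50,000

Quentin takes two-fifths of $250,000 = $100,000. The remaining $150,000 passes to the descendants.
The descendants' portion ($150,000) is divided at the children's generation into 3 shares of $50,000. Beatrix takes $50,000. The 2 shares of the deceased (Rosa and Kenji) are combined into a pool of $100,000.
That pool ($100,000) is divided at the grandchildren's generation equally among Ualani, Alma, Zofia, and Soraya: $25,000 each.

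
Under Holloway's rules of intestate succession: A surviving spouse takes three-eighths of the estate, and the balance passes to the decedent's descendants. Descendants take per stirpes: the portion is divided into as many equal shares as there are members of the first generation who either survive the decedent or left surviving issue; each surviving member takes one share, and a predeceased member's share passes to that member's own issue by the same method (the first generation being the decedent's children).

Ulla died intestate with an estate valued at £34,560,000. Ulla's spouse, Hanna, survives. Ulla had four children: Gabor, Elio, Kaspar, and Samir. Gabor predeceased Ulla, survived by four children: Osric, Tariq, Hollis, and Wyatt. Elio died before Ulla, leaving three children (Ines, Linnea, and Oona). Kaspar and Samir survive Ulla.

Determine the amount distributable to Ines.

Ines receives £1,800,000.

Hanna takes three-eighths of £34,560,000 = £12,960,000. The remaining £21,600,000 passes to the descendants.
The descendants' portion (£21,600,000) is divided into 4 shares of £5,400,000: Kaspar and Samir each take £5,400,000; Gabor's £5,400,000 share passes to Gabor's issue; Elio's £5,400,000 share passes to Elio's issue.
Gabor's share (£5,400,000) is divided into 4 shares of £1,350,000: Osric, Tariq, Hollis, and Wyatt each take £1,350,000.
Elio's share (£5,400,000) is divided into 3 shares of £1,800,000: Ines, Linnea, and Oona each take £1,800,000.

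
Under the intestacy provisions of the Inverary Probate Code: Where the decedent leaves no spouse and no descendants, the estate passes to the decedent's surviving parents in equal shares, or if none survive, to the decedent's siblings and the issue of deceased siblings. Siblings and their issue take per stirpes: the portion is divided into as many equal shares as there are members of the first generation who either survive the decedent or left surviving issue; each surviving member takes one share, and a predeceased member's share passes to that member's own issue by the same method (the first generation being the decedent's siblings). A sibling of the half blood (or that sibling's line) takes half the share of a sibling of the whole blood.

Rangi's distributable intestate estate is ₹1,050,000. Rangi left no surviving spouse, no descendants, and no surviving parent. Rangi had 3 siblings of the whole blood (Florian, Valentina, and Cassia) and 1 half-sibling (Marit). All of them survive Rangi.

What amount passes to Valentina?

Valentina receives ₹300,000.

The entire ₹1,050,000 passes to the siblings and their issue.
Counting each half-blood sibling's line as half a unit, there are 7/2 units in ₹1,050,000, so one unit is ₹300,000. Whole-blood lines (Florian, Valentina, and Cassia) take ₹300,000 each; half-blood lines (Marit) take ₹150,000 each.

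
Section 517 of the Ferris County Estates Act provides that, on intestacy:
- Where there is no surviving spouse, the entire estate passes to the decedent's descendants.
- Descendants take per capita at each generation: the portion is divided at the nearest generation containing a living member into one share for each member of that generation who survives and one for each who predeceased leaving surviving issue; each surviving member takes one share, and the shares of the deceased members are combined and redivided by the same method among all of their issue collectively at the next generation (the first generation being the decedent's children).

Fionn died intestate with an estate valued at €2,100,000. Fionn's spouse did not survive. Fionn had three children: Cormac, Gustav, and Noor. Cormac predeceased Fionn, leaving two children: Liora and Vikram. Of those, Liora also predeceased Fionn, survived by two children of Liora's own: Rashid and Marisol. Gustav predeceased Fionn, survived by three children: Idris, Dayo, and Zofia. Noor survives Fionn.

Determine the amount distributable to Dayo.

The entire €2,100,000 passes to the descendants.
That amount (€2,100,000) is divided at the children's generation into 3 shares of €700,000. Noor takes €700,000. The 2 shares of the deceased (Cormac and Gustav) are combined into a pool of €1,400,000.
That pool (€1,400,000) is divided at the grandchildren's generation into 5 shares of €280,000. Vikram, Idris, Dayo, and Zofia each take €280,000. The remaining share for the deceased Liora (€280,000) is carried to the next generation.
That pool (€280,000) is divided at the great-grandchildren's generation equally among Rashid and Marisol: €140,000 each.

Dayo receives €280,000.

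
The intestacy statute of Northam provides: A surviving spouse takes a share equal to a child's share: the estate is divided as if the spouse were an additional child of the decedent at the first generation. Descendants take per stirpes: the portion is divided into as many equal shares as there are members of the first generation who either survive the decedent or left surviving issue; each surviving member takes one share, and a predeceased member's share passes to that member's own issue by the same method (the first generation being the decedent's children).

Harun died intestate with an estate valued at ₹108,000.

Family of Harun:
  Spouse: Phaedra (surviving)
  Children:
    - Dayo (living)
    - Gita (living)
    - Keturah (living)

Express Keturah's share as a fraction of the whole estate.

Keturah receives 1/4 of the estate.

The spouse counts as an additional share at the children's level, so there are 4 primary shares of ₹27,000. Phaedra takes one such share (₹27,000).
The children's combined portion (₹81,000) is divided into 3 shares of ₹27,000: Dayo, Gita, and Keturah each take ₹27,000.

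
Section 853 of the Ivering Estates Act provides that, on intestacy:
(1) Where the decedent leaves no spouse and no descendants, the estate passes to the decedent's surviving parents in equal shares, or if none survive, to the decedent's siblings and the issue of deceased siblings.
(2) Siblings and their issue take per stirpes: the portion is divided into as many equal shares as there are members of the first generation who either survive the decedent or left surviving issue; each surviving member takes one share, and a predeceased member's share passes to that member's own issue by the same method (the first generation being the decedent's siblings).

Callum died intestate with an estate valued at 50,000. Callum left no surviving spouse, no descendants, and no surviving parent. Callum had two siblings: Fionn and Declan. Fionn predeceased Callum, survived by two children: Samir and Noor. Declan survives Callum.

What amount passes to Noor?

The entire 50,000 passes to the siblings and their issue.
That amount (50,000) is divided into 2 shares of 25,000: Declan takes 25,000; Fionn's 25,000 share passes to Fionn's issue.
Fionn's share (25,000) is divided into 2 shares of 12,500: Samir and Noor each take 12,500.

Noor receives 12,500.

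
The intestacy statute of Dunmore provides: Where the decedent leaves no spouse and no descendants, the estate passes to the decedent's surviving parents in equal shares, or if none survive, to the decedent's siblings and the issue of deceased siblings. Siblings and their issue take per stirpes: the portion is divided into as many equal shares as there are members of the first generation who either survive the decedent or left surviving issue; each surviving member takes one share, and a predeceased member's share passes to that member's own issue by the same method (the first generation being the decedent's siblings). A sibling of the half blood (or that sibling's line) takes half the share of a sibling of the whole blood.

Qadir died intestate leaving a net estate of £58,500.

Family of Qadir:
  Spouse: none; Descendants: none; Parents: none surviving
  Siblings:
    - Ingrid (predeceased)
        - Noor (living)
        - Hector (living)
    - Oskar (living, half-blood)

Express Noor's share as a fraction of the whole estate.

Noor receives 1/3 of the estate.

The entire £58,500 passes to the siblings and their issue.
Counting each half-blood sibling's line as half a unit, there are 3/2 units in £58,500, so one unit is £39,000. Whole-blood lines (Ingrid) take £39,000 each; half-blood lines (Oskar) take £19,500 each.
Ingrid's share (£39,000) is divided into 2 shares of £19,500: Noor and Hector each take £19,500.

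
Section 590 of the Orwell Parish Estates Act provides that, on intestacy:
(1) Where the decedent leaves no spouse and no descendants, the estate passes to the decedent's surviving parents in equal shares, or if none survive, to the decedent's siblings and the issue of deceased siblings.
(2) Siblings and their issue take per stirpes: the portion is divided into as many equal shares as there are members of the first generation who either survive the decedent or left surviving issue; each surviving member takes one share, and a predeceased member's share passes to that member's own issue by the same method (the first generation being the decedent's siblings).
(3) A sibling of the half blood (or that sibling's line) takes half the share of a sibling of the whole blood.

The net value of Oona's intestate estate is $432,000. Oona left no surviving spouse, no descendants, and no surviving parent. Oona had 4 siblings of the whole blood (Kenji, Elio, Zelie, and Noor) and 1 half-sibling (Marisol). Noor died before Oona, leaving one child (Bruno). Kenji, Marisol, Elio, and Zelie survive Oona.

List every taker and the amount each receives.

Kenji: $96,000; Marisol: $48,000; Elio: $96,000; Zelie: $96,000; Bruno: $96,000

The entire $432,000 passes to the siblings and their issue.
Counting each half-blood sibling's line as half a unit, there are 9/2 units in $432,000, so one unit is $96,000. Whole-blood lines (Kenji, Elio, Zelie, and Noor) take $96,000 each; half-blood lines (Marisol) take $48,000 each.
Noor's share ($96,000) passes entirely to Bruno.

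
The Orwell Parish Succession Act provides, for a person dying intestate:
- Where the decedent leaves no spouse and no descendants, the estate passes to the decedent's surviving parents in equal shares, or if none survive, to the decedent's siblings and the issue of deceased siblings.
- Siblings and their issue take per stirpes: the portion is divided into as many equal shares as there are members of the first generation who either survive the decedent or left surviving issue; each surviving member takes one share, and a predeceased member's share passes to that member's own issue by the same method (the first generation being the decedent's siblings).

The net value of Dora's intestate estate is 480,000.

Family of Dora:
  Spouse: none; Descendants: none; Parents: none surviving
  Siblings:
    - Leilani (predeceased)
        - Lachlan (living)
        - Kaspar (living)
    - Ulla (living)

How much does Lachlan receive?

Lachlan receives 120,000.

The entire 480,000 passes to the siblings and their issue.
That amount (480,000) is divided into 2 shares of 240,000: Ulla takes 240,000; Leilani's 240,000 share passes to Leilani's issue.
Leilani's share (240,000) is divided into 2 shares of 120,000: Lachlan and Kaspar each take 120,000.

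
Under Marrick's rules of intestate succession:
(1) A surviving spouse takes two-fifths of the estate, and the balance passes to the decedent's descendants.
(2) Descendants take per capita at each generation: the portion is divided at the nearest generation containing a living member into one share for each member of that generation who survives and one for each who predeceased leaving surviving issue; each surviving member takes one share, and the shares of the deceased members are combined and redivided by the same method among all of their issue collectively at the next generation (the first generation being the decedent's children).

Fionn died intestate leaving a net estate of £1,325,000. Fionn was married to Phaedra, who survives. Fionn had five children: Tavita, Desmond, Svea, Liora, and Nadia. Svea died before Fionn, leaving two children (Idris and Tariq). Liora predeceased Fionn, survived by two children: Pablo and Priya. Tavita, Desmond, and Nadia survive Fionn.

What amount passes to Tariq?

Phaedra takes two-fifths of £1,325,000 = £530,000. The remaining £795,000 passes to the descendants.
The descendants' portion (£795,000) is divided at the children's generation into 5 shares of £159,000. Tavita, Desmond, and Nadia each take £159,000. The 2 shares of the deceased (Svea and Liora) are combined into a pool of £318,000.
That pool (£318,000) is divided at the grandchildren's generation equally among Idris, Tariq, Pablo, and Priya: £79,500 each.

Tariq receives £79,500.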